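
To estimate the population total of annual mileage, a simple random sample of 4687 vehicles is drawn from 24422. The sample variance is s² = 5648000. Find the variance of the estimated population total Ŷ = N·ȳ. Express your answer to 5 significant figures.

Var(Ŷ) = N²·Var(ȳ) = N²·(1 − n/N)·s²/n.
f = 4687/24422 = 0.19191712; Var(ȳ) = 0.80808288·5648000/4687 = 973.76831.
Var(Ŷ) = 24422² · 973.76831 = 5.8078861 × 10^11.

5.8079 × 10^11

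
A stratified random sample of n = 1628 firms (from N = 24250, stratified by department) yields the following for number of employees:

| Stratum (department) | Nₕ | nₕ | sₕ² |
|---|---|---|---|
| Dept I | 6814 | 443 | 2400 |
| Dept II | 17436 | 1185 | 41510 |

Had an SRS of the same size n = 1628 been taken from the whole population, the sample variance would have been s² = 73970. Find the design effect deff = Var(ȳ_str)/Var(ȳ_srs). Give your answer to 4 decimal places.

Var(ȳ_str) = Σ Wₕ²(1−fₕ)sₕ²/nₕ with Wₕ = Nₕ/24250:
  Dept I: (6814/24250)²·(1−443/6814)·2400/443 = 0.39993901
  Dept II: (17436/24250)²·(1−1185/17436)·41510/1185 = 16.878655
  → Var(ȳ_str) = 17.278594.
Var(ȳ_srs) = (1 − 1628/24250)·73970/1628 = 42.385809.
deff = 17.278594 / 42.385809 = 0.4077.

0.4077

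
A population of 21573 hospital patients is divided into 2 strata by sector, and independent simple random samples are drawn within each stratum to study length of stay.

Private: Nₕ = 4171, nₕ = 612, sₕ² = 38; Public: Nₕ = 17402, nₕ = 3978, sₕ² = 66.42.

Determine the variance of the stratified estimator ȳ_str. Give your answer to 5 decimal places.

0.01036

Var(ȳ_str) = Σₕ Wₕ²(1 − fₕ)sₕ²/nₕ with Wₕ = Nₕ/N, N = 21573.
Private: Wₕ = 0.19334353; term = 0.19334353²·(1 − 0.14672740)·38/612 = 0.0019805202.
Public: Wₕ = 0.80665647; term = 0.80665647²·(1 − 0.22859441)·66.42/3978 = 0.0083809667.
Sum = 0.010361487.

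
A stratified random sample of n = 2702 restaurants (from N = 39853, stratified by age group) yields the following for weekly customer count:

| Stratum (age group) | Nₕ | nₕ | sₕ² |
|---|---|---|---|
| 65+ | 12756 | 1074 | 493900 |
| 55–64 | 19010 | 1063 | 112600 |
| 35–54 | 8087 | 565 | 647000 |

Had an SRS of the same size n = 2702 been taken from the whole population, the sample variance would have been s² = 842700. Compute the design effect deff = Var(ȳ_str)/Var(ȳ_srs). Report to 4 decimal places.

0.3775

Var(ȳ_str) = Σ Wₕ²(1−fₕ)sₕ²/nₕ with Wₕ = Nₕ/39853:
  65+: (12756/39853)²·(1−1074/12756)·493900/1074 = 43.146385
  55–64: (19010/39853)²·(1−1063/19010)·112600/1063 = 22.753964
  35–54: (8087/39853)²·(1−565/8087)·647000/565 = 43.85858
  → Var(ȳ_str) = 109.75893.
Var(ȳ_srs) = (1 − 2702/39853)·842700/2702 = 290.73488.
deff = 109.75893 / 290.73488 = 0.3775.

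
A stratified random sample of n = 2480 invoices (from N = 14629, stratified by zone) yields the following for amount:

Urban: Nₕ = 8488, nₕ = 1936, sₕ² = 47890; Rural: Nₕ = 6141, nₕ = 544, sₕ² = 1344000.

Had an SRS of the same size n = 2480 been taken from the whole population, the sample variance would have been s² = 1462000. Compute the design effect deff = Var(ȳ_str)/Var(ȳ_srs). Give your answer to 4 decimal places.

0.8236

Var(ȳ_str) = Σ Wₕ²(1−fₕ)sₕ²/nₕ with Wₕ = Nₕ/14629:
  Urban: (8488/14629)²·(1−1936/8488)·47890/1936 = 6.4282012
  Rural: (6141/14629)²·(1−544/6141)·1344000/544 = 396.79436
  → Var(ȳ_str) = 403.22256.
Var(ȳ_srs) = (1 − 2480/14629)·1462000/2480 = 489.57765.
deff = 403.22256 / 489.57765 = 0.8236.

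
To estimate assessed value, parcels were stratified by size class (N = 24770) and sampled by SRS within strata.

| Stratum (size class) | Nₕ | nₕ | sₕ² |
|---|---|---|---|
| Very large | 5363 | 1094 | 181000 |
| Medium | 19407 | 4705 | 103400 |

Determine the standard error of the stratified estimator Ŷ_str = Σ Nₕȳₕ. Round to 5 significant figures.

Var(Ŷ_str) = Σₕ Nₕ²(1 − fₕ)sₕ²/nₕ.
Very large: 5363²·(1 − 1094/5363)·181000/1094 = 3.7878712 × 10^9.
Medium: 19407²·(1 − 4705/19407)·103400/4705 = 6.2704071 × 10^9.
Sum = 1.0058278 × 10^10.
SE = √(1.0058278 × 10^10) = 100290.

100290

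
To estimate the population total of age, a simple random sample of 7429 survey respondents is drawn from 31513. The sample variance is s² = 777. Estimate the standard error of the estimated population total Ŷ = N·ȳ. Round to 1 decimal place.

Var(Ŷ) = N²·Var(ȳ) = N²·(1 − n/N)·s²/n.
f = 7429/31513 = 0.23574398; Var(ȳ) = 0.76425602·777/7429 = 0.079933629.
Var(Ŷ) = 31513² · 0.079933629 = 7.9379623 × 10^7.
SE(Ŷ) = √(7.9379623 × 10^7) = 8909.5.

8909.5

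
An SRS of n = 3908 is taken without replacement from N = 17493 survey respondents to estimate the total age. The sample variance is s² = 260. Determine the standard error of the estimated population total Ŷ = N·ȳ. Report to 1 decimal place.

Var(Ŷ) = N²·Var(ȳ) = N²·(1 − n/N)·s²/n.
f = 3908/17493 = 0.22340365; Var(ȳ) = 0.77659635·260/3908 = 0.051667106.
Var(Ŷ) = 17493² · 0.051667106 = 1.5810395 × 10^7.
SE(Ŷ) = √(1.5810395 × 10^7) = 3976.2.

3976.2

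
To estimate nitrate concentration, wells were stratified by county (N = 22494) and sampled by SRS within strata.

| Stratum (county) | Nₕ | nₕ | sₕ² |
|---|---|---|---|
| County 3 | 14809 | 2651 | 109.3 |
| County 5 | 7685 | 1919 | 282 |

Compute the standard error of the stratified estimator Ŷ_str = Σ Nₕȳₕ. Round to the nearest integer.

3733

Var(Ŷ_str) = Σₕ Nₕ²(1 − fₕ)sₕ²/nₕ.
County 3: 14809²·(1 − 2651/14809)·109.3/2651 = 7.4233221 × 10^6.
County 5: 7685²·(1 − 1919/7685)·282/1919 = 6.5116739 × 10^6.
Sum = 1.3934996 × 10^7.
SE = √(1.3934996 × 10^7) = 3733.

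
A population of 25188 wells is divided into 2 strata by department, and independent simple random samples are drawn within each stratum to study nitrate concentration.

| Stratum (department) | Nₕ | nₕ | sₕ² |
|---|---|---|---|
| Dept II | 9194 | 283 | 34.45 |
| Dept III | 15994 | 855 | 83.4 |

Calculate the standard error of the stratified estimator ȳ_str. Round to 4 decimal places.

0.2301

Var(ȳ_str) = Σₕ Wₕ²(1 − fₕ)sₕ²/nₕ with Wₕ = Nₕ/N, N = 25188.
Dept II: Wₕ = 0.36501509; term = 0.36501509²·(1 − 0.03078094)·34.45/283 = 0.015719776.
Dept III: Wₕ = 0.63498491; term = 0.63498491²·(1 − 0.05345755)·83.4/855 = 0.037227755.
Sum = 0.052947531.
SE = √(0.052947531) = 0.2301.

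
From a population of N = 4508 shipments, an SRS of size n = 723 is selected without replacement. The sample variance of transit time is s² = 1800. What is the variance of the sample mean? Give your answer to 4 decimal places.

2.0903

Under SRS without replacement, Var(ȳ) = (1 − f)·s²/n with f = n/N = 723/4508 = 0.16038154.
Var(ȳ) = (1 − 0.16038154)·1800/723 = 0.83961846·2.4896266 = 2.0903364.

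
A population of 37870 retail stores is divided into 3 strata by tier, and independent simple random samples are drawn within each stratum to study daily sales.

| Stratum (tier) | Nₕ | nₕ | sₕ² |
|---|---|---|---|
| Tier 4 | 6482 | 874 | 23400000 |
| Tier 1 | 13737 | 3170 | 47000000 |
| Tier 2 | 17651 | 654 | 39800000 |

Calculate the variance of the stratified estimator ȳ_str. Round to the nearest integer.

Var(ȳ_str) = Σₕ Wₕ²(1 − fₕ)sₕ²/nₕ with Wₕ = Nₕ/N, N = 37870.
Tier 4: Wₕ = 0.17116451; term = 0.17116451²·(1 − 0.13483493)·23400000/874 = 678.62655.
Tier 1: Wₕ = 0.36274096; term = 0.36274096²·(1 − 0.23076363)·47000000/3170 = 1500.6921.
Tier 2: Wₕ = 0.46609453; term = 0.46609453²·(1 − 0.03705173)·39800000/654 = 12730.818.
Sum = 14910.137.

14910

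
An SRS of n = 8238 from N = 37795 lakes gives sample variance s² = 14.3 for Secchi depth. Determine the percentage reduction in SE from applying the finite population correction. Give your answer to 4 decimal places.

11.5673

f = n/N = 8238/37795 = 0.21796534.
SE_no-fpc = √(s²/n) = 0.041663632; SE_fpc = √((1−f)s²/n) = 0.036844284.
Ratio = √(1−f) = 0.88432724. Reduction = 100·(1 − 0.88432724) = 11.5673%.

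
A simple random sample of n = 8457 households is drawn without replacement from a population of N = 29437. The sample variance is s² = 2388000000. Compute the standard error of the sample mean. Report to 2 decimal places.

Under SRS without replacement, Var(ȳ) = (1 − f)·s²/n with f = n/N = 8457/29437 = 0.28729150.
Var(ȳ) = (1 − 0.28729150)·2388000000/8457 = 0.71270850·282369.63 = 201247.24.
SE(ȳ) = √(201247.24) = 448.61.

448.61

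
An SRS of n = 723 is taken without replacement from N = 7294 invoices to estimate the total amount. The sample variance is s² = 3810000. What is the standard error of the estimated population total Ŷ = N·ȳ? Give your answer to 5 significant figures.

502560

Var(Ŷ) = N²·Var(ȳ) = N²·(1 − n/N)·s²/n.
f = 723/7294 = 0.09912257; Var(ȳ) = 0.90087743·3810000/723 = 4747.3624.
Var(Ŷ) = 7294² · 4747.3624 = 2.5257124 × 10^11.
SE(Ŷ) = √(2.5257124 × 10^11) = 502560.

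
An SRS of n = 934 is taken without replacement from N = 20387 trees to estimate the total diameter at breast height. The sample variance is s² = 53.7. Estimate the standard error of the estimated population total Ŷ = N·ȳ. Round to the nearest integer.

Var(Ŷ) = N²·Var(ȳ) = N²·(1 − n/N)·s²/n.
f = 934/20387 = 0.04581351; Var(ȳ) = 0.95418649·53.7/934 = 0.054860615.
Var(Ŷ) = 20387² · 0.054860615 = 2.2801705 × 10^7.
SE(Ŷ) = √(2.2801705 × 10^7) = 4775.

4775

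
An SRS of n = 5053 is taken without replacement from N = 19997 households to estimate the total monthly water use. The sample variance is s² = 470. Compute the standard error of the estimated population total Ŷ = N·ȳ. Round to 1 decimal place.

Var(Ŷ) = N²·Var(ȳ) = N²·(1 − n/N)·s²/n.
f = 5053/19997 = 0.25268790; Var(ȳ) = 0.74731210·470/5053 = 0.069510526.
Var(Ŷ) = 19997² · 0.069510526 = 2.779587 × 10^7.
SE(Ŷ) = √(2.779587 × 10^7) = 5272.2.

5272.2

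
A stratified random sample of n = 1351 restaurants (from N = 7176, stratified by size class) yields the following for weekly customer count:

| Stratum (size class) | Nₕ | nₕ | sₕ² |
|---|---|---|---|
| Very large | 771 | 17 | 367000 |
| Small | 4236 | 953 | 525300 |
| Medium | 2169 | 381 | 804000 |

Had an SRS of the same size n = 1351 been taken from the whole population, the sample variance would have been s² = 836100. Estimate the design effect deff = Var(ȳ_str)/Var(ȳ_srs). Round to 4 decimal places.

Var(ȳ_str) = Σ Wₕ²(1−fₕ)sₕ²/nₕ with Wₕ = Nₕ/7176:
  Very large: (771/7176)²·(1−17/771)·367000/17 = 243.71261
  Small: (4236/7176)²·(1−953/4236)·525300/953 = 148.85947
  Medium: (2169/7176)²·(1−381/2169)·804000/381 = 158.92539
  → Var(ȳ_str) = 551.49747.
Var(ȳ_srs) = (1 − 1351/7176)·836100/1351 = 502.36153.
deff = 551.49747 / 502.36153 = 1.0978.

1.0978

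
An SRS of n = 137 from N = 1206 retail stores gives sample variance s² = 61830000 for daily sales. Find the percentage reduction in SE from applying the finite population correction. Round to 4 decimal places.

5.8511

f = n/N = 137/1206 = 0.11359867.
SE_no-fpc = √(s²/n) = 671.79898; SE_fpc = √((1−f)s²/n) = 632.49127.
Ratio = √(1−f) = 0.94148889. Reduction = 100·(1 − 0.94148889) = 5.8511%.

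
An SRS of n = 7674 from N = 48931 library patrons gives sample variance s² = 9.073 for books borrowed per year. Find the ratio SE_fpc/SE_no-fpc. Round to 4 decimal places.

0.9182

f = n/N = 7674/48931 = 0.15683309.
SE_no-fpc = √(s²/n) = 0.034384646; SE_fpc = √((1−f)s²/n) = 0.031573399.
Ratio = √(1−f) = 0.91824120.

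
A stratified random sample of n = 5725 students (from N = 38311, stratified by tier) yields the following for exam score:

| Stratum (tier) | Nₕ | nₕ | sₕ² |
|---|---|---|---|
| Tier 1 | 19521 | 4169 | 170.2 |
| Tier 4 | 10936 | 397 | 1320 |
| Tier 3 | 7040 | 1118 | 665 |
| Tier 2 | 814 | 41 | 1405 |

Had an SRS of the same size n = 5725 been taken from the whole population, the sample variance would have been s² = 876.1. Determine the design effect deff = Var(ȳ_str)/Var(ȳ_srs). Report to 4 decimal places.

2.3126

Var(ȳ_str) = Σ Wₕ²(1−fₕ)sₕ²/nₕ with Wₕ = Nₕ/38311:
  Tier 1: (19521/38311)²·(1−4169/19521)·170.2/4169 = 0.0083358081
  Tier 4: (10936/38311)²·(1−397/10936)·1320/397 = 0.26109247
  Tier 3: (7040/38311)²·(1−1118/7040)·665/1118 = 0.016895612
  Tier 2: (814/38311)²·(1−41/814)·1405/41 = 0.014690933
  → Var(ȳ_str) = 0.30101482.
Var(ȳ_srs) = (1 − 5725/38311)·876.1/5725 = 0.13016246.
deff = 0.30101482 / 0.13016246 = 2.3126.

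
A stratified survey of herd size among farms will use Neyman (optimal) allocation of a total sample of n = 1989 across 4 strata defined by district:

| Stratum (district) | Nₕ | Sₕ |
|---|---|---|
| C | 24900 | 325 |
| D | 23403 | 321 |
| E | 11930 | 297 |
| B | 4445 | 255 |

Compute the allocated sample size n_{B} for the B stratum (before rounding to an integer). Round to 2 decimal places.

111.16

Neyman allocation: nₕ = n·NₕSₕ / Σⱼ NⱼSⱼ.
Σ NⱼSⱼ = 24900·325 + 23403·321 + 11930·297 + 4445·255 = 2.0281548 × 10^7.
n_{B} = 1989·4445·255 / (2.0281548 × 10^7) = 111.16.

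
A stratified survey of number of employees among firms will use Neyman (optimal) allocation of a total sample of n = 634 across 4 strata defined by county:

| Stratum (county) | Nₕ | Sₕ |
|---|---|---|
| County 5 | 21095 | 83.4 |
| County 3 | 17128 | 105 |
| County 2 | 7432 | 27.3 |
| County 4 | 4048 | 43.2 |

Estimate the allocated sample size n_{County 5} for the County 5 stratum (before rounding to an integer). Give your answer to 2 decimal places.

Neyman allocation: nₕ = n·NₕSₕ / Σⱼ NⱼSⱼ.
Σ NⱼSⱼ = 21095·83.4 + 17128·105 + 7432·27.3 + 4048·43.2 = 3.9355302 × 10^6.
n_{County 5} = 634·21095·83.4 / (3.9355302 × 10^6) = 283.42.

283.42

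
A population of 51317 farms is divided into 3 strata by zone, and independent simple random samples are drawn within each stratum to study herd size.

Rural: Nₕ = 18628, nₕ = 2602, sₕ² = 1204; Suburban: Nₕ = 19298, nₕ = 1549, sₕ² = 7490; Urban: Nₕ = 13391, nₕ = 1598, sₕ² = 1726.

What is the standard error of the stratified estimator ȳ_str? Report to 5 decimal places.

0.86380

Var(ȳ_str) = Σₕ Wₕ²(1 − fₕ)sₕ²/nₕ with Wₕ = Nₕ/N, N = 51317.
Rural: Wₕ = 0.36299862; term = 0.36299862²·(1 − 0.13968220)·1204/2602 = 0.052455139.
Suburban: Wₕ = 0.37605472; term = 0.37605472²·(1 − 0.08026739)·7490/1549 = 0.62891807.
Urban: Wₕ = 0.26094666; term = 0.26094666²·(1 − 0.11933388)·1726/1598 = 0.064770732.
Sum = 0.74614394.
SE = √(0.74614394) = 0.86380.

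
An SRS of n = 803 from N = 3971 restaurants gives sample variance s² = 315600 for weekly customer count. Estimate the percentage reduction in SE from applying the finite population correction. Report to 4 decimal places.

10.6812

f = n/N = 803/3971 = 0.20221607.
SE_no-fpc = √(s²/n) = 19.824887; SE_fpc = √((1−f)s²/n) = 17.707342.
Ratio = √(1−f) = 0.89318751. Reduction = 100·(1 − 0.89318751) = 10.6812%.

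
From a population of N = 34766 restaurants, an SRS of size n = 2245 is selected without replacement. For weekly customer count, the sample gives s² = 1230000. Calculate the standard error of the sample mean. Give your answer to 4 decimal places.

Under SRS without replacement, Var(ȳ) = (1 − f)·s²/n with f = n/N = 2245/34766 = 0.06457458.
Var(ȳ) = (1 − 0.06457458)·1230000/2245 = 0.93542542·547.88419 = 512.50479.
SE(ȳ) = √(512.50479) = 22.6386.

22.6386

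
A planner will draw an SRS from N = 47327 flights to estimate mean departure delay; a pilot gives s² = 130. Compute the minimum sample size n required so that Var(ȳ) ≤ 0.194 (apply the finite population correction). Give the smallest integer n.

661

Without fpc, n₀ = s²/D = 130/0.194 = 670.1031.
With fpc, (1 − n/N)·s²/n ≤ D requires n ≥ n₀/(1 + n₀/N) = 670.1031/(1 + 670.1031/47327) = 660.7476.
Rounding up, n = 661.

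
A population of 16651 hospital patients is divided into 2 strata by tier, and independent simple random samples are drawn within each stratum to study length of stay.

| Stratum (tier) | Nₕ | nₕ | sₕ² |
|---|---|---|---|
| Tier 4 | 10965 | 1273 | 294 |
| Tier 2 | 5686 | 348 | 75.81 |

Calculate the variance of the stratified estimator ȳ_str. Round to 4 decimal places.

Var(ȳ_str) = Σₕ Wₕ²(1 − fₕ)sₕ²/nₕ with Wₕ = Nₕ/N, N = 16651.
Tier 4: Wₕ = 0.65851901; term = 0.65851901²·(1 − 0.11609667)·294/1273 = 0.088523857.
Tier 2: Wₕ = 0.34148099; term = 0.34148099²·(1 − 0.06120295)·75.81/348 = 0.023848004.
Sum = 0.11237186.

0.1124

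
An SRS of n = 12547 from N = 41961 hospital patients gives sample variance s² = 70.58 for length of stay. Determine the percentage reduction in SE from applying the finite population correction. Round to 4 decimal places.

16.2752

f = n/N = 12547/41961 = 0.29901575.
SE_no-fpc = √(s²/n) = 0.07500166; SE_fpc = √((1−f)s²/n) = 0.062794992.
Ratio = √(1−f) = 0.83724802. Reduction = 100·(1 − 0.83724802) = 16.2752%.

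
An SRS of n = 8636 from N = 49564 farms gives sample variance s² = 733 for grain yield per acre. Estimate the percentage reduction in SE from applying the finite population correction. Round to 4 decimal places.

9.1286

f = n/N = 8636/49564 = 0.17423937.
SE_no-fpc = √(s²/n) = 0.29133702; SE_fpc = √((1−f)s²/n) = 0.26474195.
Ratio = √(1−f) = 0.90871372. Reduction = 100·(1 − 0.90871372) = 9.1286%.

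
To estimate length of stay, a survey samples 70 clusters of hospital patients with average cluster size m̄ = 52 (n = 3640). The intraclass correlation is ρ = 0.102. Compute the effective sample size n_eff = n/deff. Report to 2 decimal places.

deff = 1 + (52 − 1)·0.102 = 1 + 5.202 = 6.202.
n_eff = 3640 / 6.202 = 586.91.

586.91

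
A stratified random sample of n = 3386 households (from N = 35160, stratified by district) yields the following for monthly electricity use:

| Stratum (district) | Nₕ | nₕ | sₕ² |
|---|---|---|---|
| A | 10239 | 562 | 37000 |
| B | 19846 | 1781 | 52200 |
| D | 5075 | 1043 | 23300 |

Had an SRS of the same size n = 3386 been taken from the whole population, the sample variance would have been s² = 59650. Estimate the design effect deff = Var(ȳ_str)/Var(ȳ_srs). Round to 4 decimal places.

Var(ȳ_str) = Σ Wₕ²(1−fₕ)sₕ²/nₕ with Wₕ = Nₕ/35160:
  A: (10239/35160)²·(1−562/10239)·37000/562 = 5.2767432
  B: (19846/35160)²·(1−1781/19846)·52200/1781 = 8.5000172
  D: (5075/35160)²·(1−1043/5075)·23300/1043 = 0.36976896
  → Var(ȳ_str) = 14.146529.
Var(ȳ_srs) = (1 − 3386/35160)·59650/3386 = 15.920127.
deff = 14.146529 / 15.920127 = 0.8886.

0.8886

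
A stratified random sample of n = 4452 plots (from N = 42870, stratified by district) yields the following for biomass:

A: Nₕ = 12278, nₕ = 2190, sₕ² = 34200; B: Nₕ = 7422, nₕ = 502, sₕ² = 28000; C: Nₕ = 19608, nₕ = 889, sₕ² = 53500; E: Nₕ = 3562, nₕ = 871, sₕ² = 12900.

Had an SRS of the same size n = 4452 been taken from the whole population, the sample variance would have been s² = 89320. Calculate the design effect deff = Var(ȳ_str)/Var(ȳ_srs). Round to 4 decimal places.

Var(ȳ_str) = Σ Wₕ²(1−fₕ)sₕ²/nₕ with Wₕ = Nₕ/42870:
  A: (12278/42870)²·(1−2190/12278)·34200/2190 = 1.0524652
  B: (7422/42870)²·(1−502/7422)·28000/502 = 1.5587426
  C: (19608/42870)²·(1−889/19608)·53500/889 = 12.018797
  E: (3562/42870)²·(1−871/3562)·12900/871 = 0.077245324
  → Var(ȳ_str) = 14.70725.
Var(ȳ_srs) = (1 − 4452/42870)·89320/4452 = 17.979385.
deff = 14.70725 / 17.979385 = 0.8180.

0.8180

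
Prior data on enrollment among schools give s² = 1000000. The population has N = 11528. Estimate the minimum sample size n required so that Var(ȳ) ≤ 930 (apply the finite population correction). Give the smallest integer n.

984

Without fpc, n₀ = s²/D = 1000000/930 = 1075.2688.
With fpc, (1 − n/N)·s²/n ≤ D requires n ≥ n₀/(1 + n₀/N) = 1075.2688/(1 + 1075.2688/11528) = 983.5305.
Rounding up, n = 984.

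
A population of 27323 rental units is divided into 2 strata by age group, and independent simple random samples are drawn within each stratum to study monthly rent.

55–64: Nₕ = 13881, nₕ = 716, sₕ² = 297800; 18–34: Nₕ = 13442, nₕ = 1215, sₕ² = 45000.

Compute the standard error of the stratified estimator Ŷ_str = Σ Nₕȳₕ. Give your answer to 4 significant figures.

286500

Var(Ŷ_str) = Σₕ Nₕ²(1 − fₕ)sₕ²/nₕ.
55–64: 13881²·(1 − 716/13881)·297800/716 = 7.6006947 × 10^10.
18–34: 13442²·(1 − 1215/13442)·45000/1215 = 6.0872346 × 10^9.
Sum = 8.2094182 × 10^10.
SE = √(8.2094182 × 10^10) = 286500.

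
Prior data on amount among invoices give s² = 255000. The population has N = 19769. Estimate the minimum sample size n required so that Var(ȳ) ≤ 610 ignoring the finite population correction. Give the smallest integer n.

Without fpc, n₀ = s²/D = 255000/610 = 418.0328.
Rounding up, n = 419.

419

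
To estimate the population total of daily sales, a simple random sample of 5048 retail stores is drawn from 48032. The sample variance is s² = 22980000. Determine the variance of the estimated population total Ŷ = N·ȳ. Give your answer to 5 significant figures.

Var(Ŷ) = N²·Var(ȳ) = N²·(1 − n/N)·s²/n.
f = 5048/48032 = 0.10509660; Var(ȳ) = 0.89490340·22980000/5048 = 4073.8669.
Var(Ŷ) = 48032² · 4073.8669 = 9.3987084 × 10^12.

9.3987 × 10^12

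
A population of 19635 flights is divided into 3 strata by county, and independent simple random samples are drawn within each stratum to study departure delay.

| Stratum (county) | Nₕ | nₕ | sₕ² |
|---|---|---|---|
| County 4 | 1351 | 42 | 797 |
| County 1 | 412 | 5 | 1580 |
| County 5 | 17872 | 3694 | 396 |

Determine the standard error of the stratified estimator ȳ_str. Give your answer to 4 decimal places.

0.5431

Var(ȳ_str) = Σₕ Wₕ²(1 − fₕ)sₕ²/nₕ with Wₕ = Nₕ/N, N = 19635.
County 4: Wₕ = 0.06880570; term = 0.06880570²·(1 − 0.03108808)·797/42 = 0.087044676.
County 1: Wₕ = 0.02098294; term = 0.02098294²·(1 − 0.01213592)·1580/5 = 0.13744119.
County 5: Wₕ = 0.91021136; term = 0.91021136²·(1 − 0.20669203)·396/3694 = 0.070457075.
Sum = 0.29494294.
SE = √(0.29494294) = 0.5431.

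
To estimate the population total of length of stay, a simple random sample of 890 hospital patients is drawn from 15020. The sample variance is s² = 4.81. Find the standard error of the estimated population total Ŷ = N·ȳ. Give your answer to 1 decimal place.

Var(Ŷ) = N²·Var(ȳ) = N²·(1 − n/N)·s²/n.
f = 890/15020 = 0.05925433; Var(ȳ) = 0.94074567·4.81/890 = 0.0050842547.
Var(Ŷ) = 15020² · 0.0050842547 = 1.1470099 × 10^6.
SE(Ŷ) = √(1.1470099 × 10^6) = 1071.0.

1071.0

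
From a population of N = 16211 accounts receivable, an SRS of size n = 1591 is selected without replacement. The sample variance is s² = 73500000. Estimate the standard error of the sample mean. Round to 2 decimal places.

Under SRS without replacement, Var(ȳ) = (1 − f)·s²/n with f = n/N = 1591/16211 = 0.09814324.
Var(ȳ) = (1 − 0.09814324)·73500000/1591 = 0.90185676·46197.36 = 41663.402.
SE(ȳ) = √(41663.402) = 204.12.

204.12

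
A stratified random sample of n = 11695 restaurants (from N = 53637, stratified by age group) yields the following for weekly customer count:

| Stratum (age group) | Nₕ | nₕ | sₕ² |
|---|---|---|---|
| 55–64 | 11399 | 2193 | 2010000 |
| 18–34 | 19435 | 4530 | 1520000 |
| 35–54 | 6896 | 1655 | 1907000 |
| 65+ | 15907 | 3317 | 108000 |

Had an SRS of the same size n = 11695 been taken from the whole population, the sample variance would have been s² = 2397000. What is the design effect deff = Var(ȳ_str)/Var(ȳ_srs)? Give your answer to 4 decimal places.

0.5239

Var(ȳ_str) = Σ Wₕ²(1−fₕ)sₕ²/nₕ with Wₕ = Nₕ/53637:
  55–64: (11399/53637)²·(1−2193/11399)·2010000/2193 = 33.432295
  18–34: (19435/53637)²·(1−4530/19435)·1520000/4530 = 33.785702
  35–54: (6896/53637)²·(1−1655/6896)·1907000/1655 = 14.475553
  65+: (15907/53637)²·(1−3317/15907)·108000/3317 = 2.2665397
  → Var(ȳ_str) = 83.96009.
Var(ȳ_srs) = (1 − 11695/53637)·2397000/11695 = 160.27008.
deff = 83.96009 / 160.27008 = 0.5239.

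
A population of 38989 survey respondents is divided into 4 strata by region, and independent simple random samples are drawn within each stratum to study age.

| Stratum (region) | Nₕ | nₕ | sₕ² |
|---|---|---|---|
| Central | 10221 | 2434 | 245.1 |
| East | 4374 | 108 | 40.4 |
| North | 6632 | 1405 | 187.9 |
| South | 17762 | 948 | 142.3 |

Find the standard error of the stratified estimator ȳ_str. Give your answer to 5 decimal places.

Var(ȳ_str) = Σₕ Wₕ²(1 − fₕ)sₕ²/nₕ with Wₕ = Nₕ/N, N = 38989.
Central: Wₕ = 0.26215086; term = 0.26215086²·(1 − 0.23813717)·245.1/2434 = 0.0052723242.
East: Wₕ = 0.11218549; term = 0.11218549²·(1 − 0.02469136)·40.4/108 = 0.0045916951.
North: Wₕ = 0.17009926; term = 0.17009926²·(1 − 0.21185163)·187.9/1405 = 0.0030497433.
South: Wₕ = 0.45556439; term = 0.45556439²·(1 − 0.05337237)·142.3/948 = 0.029490034.
Sum = 0.042403797.
SE = √(0.042403797) = 0.20592.

0.20592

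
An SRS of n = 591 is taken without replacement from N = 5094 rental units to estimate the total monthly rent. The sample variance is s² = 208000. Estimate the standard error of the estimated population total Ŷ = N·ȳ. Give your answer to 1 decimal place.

89850.1

Var(Ŷ) = N²·Var(ȳ) = N²·(1 − n/N)·s²/n.
f = 591/5094 = 0.11601885; Var(ȳ) = 0.88398115·208000/591 = 311.1135.
Var(Ŷ) = 5094² · 311.1135 = 8.0730332 × 10^9.
SE(Ŷ) = √(8.0730332 × 10^9) = 89850.1.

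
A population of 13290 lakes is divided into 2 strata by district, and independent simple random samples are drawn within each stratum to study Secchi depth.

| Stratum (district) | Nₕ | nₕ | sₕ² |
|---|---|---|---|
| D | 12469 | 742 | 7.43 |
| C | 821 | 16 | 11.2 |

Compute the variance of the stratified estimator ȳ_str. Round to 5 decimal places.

Var(ȳ_str) = Σₕ Wₕ²(1 − fₕ)sₕ²/nₕ with Wₕ = Nₕ/N, N = 13290.
D: Wₕ = 0.93822423; term = 0.93822423²·(1 − 0.05950758)·7.43/742 = 0.0082899803.
C: Wₕ = 0.06177577; term = 0.06177577²·(1 − 0.01948843)·11.2/16 = 0.0026193113.
Sum = 0.010909292.

0.01091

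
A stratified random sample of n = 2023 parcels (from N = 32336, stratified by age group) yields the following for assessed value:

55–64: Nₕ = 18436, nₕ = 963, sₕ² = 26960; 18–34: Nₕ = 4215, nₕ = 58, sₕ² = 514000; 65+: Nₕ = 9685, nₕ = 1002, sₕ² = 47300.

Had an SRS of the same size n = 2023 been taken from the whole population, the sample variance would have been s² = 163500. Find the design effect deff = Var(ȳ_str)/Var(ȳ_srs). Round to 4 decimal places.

Var(ȳ_str) = Σ Wₕ²(1−fₕ)sₕ²/nₕ with Wₕ = Nₕ/32336:
  55–64: (18436/32336)²·(1−963/18436)·26960/963 = 8.6249222
  18–34: (4215/32336)²·(1−58/4215)·514000/58 = 148.50468
  65+: (9685/32336)²·(1−1002/9685)·47300/1002 = 3.7965599
  → Var(ȳ_str) = 160.92616.
Var(ȳ_srs) = (1 − 2023/32336)·163500/2023 = 75.76428.
deff = 160.92616 / 75.76428 = 2.1240.

2.1240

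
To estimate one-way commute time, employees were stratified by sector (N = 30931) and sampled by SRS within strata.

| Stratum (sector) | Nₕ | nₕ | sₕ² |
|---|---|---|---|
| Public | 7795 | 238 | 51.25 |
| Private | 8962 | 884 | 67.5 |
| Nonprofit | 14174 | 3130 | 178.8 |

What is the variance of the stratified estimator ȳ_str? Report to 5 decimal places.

Var(ȳ_str) = Σₕ Wₕ²(1 − fₕ)sₕ²/nₕ with Wₕ = Nₕ/N, N = 30931.
Public: Wₕ = 0.25201254; term = 0.25201254²·(1 − 0.03053239)·51.25/238 = 0.013258504.
Private: Wₕ = 0.28974168; term = 0.28974168²·(1 − 0.09863870)·67.5/884 = 0.0057779313.
Nonprofit: Wₕ = 0.45824577; term = 0.45824577²·(1 − 0.22082687)·178.8/3130 = 0.0093466091.
Sum = 0.028383044.

0.02838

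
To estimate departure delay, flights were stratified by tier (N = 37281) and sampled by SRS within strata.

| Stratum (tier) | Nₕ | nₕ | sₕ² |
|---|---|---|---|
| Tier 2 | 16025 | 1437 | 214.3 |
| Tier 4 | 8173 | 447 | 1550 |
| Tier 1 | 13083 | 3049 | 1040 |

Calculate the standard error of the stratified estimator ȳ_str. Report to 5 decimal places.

Var(ȳ_str) = Σₕ Wₕ²(1 − fₕ)sₕ²/nₕ with Wₕ = Nₕ/N, N = 37281.
Tier 2: Wₕ = 0.42984362; term = 0.42984362²·(1 − 0.08967239)·214.3/1437 = 0.025083266.
Tier 4: Wₕ = 0.21922695; term = 0.21922695²·(1 − 0.05469228)·1550/447 = 0.15753798.
Tier 1: Wₕ = 0.35092943; term = 0.35092943²·(1 − 0.23305052)·1040/3049 = 0.032216789.
Sum = 0.21483804.
SE = √(0.21483804) = 0.46351.

0.46351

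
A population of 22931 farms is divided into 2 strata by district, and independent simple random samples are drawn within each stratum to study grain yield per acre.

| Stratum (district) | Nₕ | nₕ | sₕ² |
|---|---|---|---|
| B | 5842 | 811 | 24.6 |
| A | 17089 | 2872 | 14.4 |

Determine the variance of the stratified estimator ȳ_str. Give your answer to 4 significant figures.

Var(ȳ_str) = Σₕ Wₕ²(1 − fₕ)sₕ²/nₕ with Wₕ = Nₕ/N, N = 22931.
B: Wₕ = 0.25476429; term = 0.25476429²·(1 − 0.13882232)·24.6/811 = 0.0016954467.
A: Wₕ = 0.74523571; term = 0.74523571²·(1 − 0.16806133)·14.4/2872 = 0.00231663.
Sum = 0.0040120767.

0.004012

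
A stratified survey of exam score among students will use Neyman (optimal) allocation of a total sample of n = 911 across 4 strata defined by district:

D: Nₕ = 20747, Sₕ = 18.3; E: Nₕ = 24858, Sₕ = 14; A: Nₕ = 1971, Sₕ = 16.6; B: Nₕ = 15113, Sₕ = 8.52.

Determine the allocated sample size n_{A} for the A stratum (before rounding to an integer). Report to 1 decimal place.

Neyman allocation: nₕ = n·NₕSₕ / Σⱼ NⱼSⱼ.
Σ NⱼSⱼ = 20747·18.3 + 24858·14 + 1971·16.6 + 15113·8.52 = 889163.46.
n_{A} = 911·1971·16.6 / 889163.46 = 33.5.

33.5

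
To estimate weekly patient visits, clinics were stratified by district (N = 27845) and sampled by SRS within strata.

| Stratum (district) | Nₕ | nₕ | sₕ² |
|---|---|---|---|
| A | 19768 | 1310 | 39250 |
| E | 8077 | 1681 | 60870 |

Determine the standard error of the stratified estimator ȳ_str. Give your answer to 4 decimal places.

4.0636

Var(ȳ_str) = Σₕ Wₕ²(1 − fₕ)sₕ²/nₕ with Wₕ = Nₕ/N, N = 27845.
A: Wₕ = 0.70992997; term = 0.70992997²·(1 − 0.06626872)·39250/1310 = 14.100071.
E: Wₕ = 0.29007003; term = 0.29007003²·(1 − 0.20812183)·60870/1681 = 2.4126798.
Sum = 16.512751.
SE = √(16.512751) = 4.0636.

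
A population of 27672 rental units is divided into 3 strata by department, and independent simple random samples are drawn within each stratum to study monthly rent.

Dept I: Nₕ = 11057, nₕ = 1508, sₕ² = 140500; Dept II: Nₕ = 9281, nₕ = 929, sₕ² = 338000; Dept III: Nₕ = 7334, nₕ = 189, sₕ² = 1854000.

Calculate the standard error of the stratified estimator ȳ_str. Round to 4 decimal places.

26.8508

Var(ȳ_str) = Σₕ Wₕ²(1 − fₕ)sₕ²/nₕ with Wₕ = Nₕ/N, N = 27672.
Dept I: Wₕ = 0.39957358; term = 0.39957358²·(1 − 0.13638419)·140500/1508 = 12.846626.
Dept II: Wₕ = 0.33539318; term = 0.33539318²·(1 − 0.10009697)·338000/929 = 36.830291.
Dept III: Wₕ = 0.26503325; term = 0.26503325²·(1 − 0.02577038)·1854000/189 = 671.28967.
Sum = 720.96659.
SE = √(720.96659) = 26.8508.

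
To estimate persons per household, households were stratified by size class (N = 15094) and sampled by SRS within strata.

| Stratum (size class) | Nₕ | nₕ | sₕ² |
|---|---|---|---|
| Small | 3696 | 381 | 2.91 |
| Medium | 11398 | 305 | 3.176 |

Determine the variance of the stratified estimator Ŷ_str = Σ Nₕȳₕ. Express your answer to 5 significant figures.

Var(Ŷ_str) = Σₕ Nₕ²(1 − fₕ)sₕ²/nₕ.
Small: 3696²·(1 − 381/3696)·2.91/381 = 93580.101.
Medium: 11398²·(1 − 305/11398)·3.176/305 = 1.3166135 × 10^6.
Sum = 1.4101936 × 10^6.

1.4102 × 10^6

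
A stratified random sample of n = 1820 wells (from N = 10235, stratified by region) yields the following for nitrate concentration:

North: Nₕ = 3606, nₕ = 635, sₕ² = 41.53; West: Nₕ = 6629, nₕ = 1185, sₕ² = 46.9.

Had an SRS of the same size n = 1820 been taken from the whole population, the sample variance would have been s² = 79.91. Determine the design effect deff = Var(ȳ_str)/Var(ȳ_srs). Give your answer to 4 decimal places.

Var(ȳ_str) = Σ Wₕ²(1−fₕ)sₕ²/nₕ with Wₕ = Nₕ/10235:
  North: (3606/10235)²·(1−635/3606)·41.53/635 = 0.0066886872
  West: (6629/10235)²·(1−1185/6629)·46.9/1185 = 0.01363468
  → Var(ȳ_str) = 0.020323367.
Var(ȳ_srs) = (1 − 1820/10235)·79.91/1820 = 0.03609907.
deff = 0.020323367 / 0.03609907 = 0.5630.

0.5630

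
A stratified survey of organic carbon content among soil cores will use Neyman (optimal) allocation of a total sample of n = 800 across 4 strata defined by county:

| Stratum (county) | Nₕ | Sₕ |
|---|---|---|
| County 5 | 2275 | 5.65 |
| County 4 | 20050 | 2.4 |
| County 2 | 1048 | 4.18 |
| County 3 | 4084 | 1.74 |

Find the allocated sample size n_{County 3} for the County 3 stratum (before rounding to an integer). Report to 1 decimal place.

78.5

Neyman allocation: nₕ = n·NₕSₕ / Σⱼ NⱼSⱼ.
Σ NⱼSⱼ = 2275·5.65 + 20050·2.4 + 1048·4.18 + 4084·1.74 = 72460.55.
n_{County 3} = 800·4084·1.74 / 72460.55 = 78.5.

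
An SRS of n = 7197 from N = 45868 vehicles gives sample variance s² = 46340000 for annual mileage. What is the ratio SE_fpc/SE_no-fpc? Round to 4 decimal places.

f = n/N = 7197/45868 = 0.15690678.
SE_no-fpc = √(s²/n) = 80.242096; SE_fpc = √((1−f)s²/n) = 73.678379.
Ratio = √(1−f) = 0.91820108.

0.9182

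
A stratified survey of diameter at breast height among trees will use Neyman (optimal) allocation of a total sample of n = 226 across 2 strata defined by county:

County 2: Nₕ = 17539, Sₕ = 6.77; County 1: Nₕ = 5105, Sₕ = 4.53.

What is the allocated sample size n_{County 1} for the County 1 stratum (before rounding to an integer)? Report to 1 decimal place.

36.8

Neyman allocation: nₕ = n·NₕSₕ / Σⱼ NⱼSⱼ.
Σ NⱼSⱼ = 17539·6.77 + 5105·4.53 = 141864.68.
n_{County 1} = 226·5105·4.53 / 141864.68 = 36.8.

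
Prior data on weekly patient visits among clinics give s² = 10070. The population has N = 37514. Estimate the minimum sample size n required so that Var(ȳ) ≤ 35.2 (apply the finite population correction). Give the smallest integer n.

Without fpc, n₀ = s²/D = 10070/35.2 = 286.0795.
With fpc, (1 − n/N)·s²/n ≤ D requires n ≥ n₀/(1 + n₀/N) = 286.0795/(1 + 286.0795/37514) = 283.9144.
Rounding up, n = 284.

284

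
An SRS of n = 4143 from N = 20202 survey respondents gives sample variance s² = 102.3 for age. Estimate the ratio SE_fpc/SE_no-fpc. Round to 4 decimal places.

0.8916

f = n/N = 4143/20202 = 0.20507871.
SE_no-fpc = √(s²/n) = 0.15713768; SE_fpc = √((1−f)s²/n) = 0.14010138.
Ratio = √(1−f) = 0.89158359.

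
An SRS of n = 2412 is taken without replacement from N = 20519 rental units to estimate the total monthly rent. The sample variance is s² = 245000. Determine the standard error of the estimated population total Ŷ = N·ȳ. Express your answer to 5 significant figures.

194270

Var(Ŷ) = N²·Var(ȳ) = N²·(1 − n/N)·s²/n.
f = 2412/20519 = 0.11754959; Var(ȳ) = 0.88245041·245000/2412 = 89.635303.
Var(Ŷ) = 20519² · 89.635303 = 3.7739094 × 10^10.
SE(Ŷ) = √(3.7739094 × 10^10) = 194270.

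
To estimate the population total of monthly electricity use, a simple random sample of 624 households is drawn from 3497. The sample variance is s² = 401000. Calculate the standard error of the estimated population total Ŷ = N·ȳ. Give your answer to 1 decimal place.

Var(Ŷ) = N²·Var(ȳ) = N²·(1 − n/N)·s²/n.
f = 624/3497 = 0.17843866; Var(ȳ) = 0.82156134·401000/624 = 527.95849.
Var(Ŷ) = 3497² · 527.95849 = 6.4564091 × 10^9.
SE(Ŷ) = √(6.4564091 × 10^9) = 80351.8.

80351.8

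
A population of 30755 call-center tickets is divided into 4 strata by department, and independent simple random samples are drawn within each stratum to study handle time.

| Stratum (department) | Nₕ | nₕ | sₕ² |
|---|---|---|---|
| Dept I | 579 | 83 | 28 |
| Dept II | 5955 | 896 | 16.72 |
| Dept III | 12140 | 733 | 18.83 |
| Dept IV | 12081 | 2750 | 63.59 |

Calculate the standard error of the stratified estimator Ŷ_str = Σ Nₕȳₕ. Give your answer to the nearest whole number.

Var(Ŷ_str) = Σₕ Nₕ²(1 − fₕ)sₕ²/nₕ.
Dept I: 579²·(1 − 83/579)·28/83 = 96881.349.
Dept II: 5955²·(1 − 896/5955)·16.72/896 = 562179.12.
Dept III: 12140²·(1 − 733/12140)·18.83/733 = 3.5574309 × 10^6.
Dept IV: 12081²·(1 − 2750/12081)·63.59/2750 = 2.6066769 × 10^6.
Sum = 6.8231683 × 10^6.
SE = √(6.8231683 × 10^6) = 2612.

2612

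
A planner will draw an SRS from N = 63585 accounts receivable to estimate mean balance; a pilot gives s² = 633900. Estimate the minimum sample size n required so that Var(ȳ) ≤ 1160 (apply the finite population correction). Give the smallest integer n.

542

Without fpc, n₀ = s²/D = 633900/1160 = 546.4655.
With fpc, (1 − n/N)·s²/n ≤ D requires n ≥ n₀/(1 + n₀/N) = 546.4655/(1 + 546.4655/63585) = 541.8091.
Rounding up, n = 542.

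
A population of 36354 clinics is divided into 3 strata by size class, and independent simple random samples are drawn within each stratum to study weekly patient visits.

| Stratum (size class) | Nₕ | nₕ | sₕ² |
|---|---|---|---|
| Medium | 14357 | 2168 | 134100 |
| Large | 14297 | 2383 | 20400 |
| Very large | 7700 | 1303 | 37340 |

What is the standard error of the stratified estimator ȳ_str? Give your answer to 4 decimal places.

Var(ȳ_str) = Σₕ Wₕ²(1 − fₕ)sₕ²/nₕ with Wₕ = Nₕ/N, N = 36354.
Medium: Wₕ = 0.39492215; term = 0.39492215²·(1 − 0.15100648)·134100/2168 = 8.1902446.
Large: Wₕ = 0.39327172; term = 0.39327172²·(1 − 0.16667832)·20400/2383 = 1.103327.
Very large: Wₕ = 0.21180613; term = 0.21180613²·(1 − 0.16922078)·37340/1303 = 1.0680524.
Sum = 10.361624.
SE = √(10.361624) = 3.2189.

3.2189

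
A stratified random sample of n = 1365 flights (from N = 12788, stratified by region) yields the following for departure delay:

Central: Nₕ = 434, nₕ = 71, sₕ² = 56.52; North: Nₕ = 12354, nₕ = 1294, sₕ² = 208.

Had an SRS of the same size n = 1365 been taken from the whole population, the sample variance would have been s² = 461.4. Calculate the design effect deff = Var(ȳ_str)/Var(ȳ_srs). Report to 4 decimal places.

0.4473

Var(ȳ_str) = Σ Wₕ²(1−fₕ)sₕ²/nₕ with Wₕ = Nₕ/12788:
  Central: (434/12788)²·(1−71/434)·56.52/71 = 7.6689323 × 10^-4
  North: (12354/12788)²·(1−1294/12354)·208/1294 = 0.13430325
  → Var(ȳ_str) = 0.13507014.
Var(ȳ_srs) = (1 − 1365/12788)·461.4/1365 = 0.30194128.
deff = 0.13507014 / 0.30194128 = 0.4473.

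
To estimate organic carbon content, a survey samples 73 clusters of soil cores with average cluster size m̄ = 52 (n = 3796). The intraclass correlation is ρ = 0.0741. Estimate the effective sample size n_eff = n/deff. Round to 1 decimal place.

794.3

deff = 1 + (52 − 1)·0.0741 = 1 + 3.7791 = 4.7791.
n_eff = 3796 / 4.7791 = 794.3.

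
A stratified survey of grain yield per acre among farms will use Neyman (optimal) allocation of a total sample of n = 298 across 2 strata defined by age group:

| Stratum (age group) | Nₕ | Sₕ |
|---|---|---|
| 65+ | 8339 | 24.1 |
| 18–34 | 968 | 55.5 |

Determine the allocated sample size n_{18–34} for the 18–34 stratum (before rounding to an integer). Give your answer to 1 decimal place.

62.9

Neyman allocation: nₕ = n·NₕSₕ / Σⱼ NⱼSⱼ.
Σ NⱼSⱼ = 8339·24.1 + 968·55.5 = 254693.9.
n_{18–34} = 298·968·55.5 / 254693.9 = 62.9.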